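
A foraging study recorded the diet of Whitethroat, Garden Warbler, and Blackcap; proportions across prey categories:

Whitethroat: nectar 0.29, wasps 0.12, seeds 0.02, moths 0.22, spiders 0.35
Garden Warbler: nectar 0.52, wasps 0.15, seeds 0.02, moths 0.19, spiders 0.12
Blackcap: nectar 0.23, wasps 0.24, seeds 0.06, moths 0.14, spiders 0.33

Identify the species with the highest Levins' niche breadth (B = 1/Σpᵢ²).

Blackcap

Σp_Whitᵢ² = 0.29² + 0.12² + 0.02² + 0.22² + 0.35² = 0.0841 + 0.0144 + 0.0004 + 0.0484 + 0.1225 = 0.2698
B_Whit = 1 / 0.2698 = 3.7064
Σp_Warbᵢ² = 0.52² + 0.15² + 0.02² + 0.19² + 0.12² = 0.2704 + 0.0225 + 0.0004 + 0.0361 + 0.0144 = 0.3438
B_Warb = 1 / 0.3438 = 2.9087
Σp_Blacᵢ² = 0.23² + 0.24² + 0.06² + 0.14² + 0.33² = 0.0529 + 0.0576 + 0.0036 + 0.0196 + 0.1089 = 0.2426
B_Blac = 1 / 0.2426 = 4.1220
Highest B → broadest niche (most generalist): Blackcap (B = 4.12).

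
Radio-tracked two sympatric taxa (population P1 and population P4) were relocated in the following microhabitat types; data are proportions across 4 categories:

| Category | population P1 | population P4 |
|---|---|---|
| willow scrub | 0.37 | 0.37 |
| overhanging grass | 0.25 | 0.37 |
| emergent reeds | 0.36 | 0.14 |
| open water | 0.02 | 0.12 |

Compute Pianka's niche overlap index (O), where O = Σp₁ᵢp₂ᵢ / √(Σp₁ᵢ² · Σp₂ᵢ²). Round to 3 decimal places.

Σ p₁ᵢp₂ᵢ = 0.1369 + 0.0925 + 0.0504 + 0.0024 = 0.2822
Σp_1ᵢ² = 0.37² + 0.25² + 0.36² + 0.02² = 0.1369 + 0.0625 + 0.1296 + 0.0004 = 0.3294
Σp_2ᵢ² = 0.37² + 0.37² + 0.14² + 0.12² = 0.1369 + 0.1369 + 0.0196 + 0.0144 = 0.3078
O = 0.2822 / √(0.3294 × 0.3078) = 0.2822 / 0.318417 = 0.88626

0.886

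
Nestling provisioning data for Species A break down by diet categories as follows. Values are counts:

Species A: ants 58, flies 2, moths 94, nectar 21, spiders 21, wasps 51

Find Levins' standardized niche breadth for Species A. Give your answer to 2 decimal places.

0.58

Proportions for Species A (n=247): 58/247=0.2348, 2/247=0.0081, 94/247=0.3806, 21/247=0.0850, 21/247=0.0850, 51/247=0.2065
Σpᵢ² = 0.2348² + 0.0081² + 0.3806² + 0.0850² + 0.0850² + 0.2065² = 0.055131 + 0.000066 + 0.144856 + 0.007225 + 0.007225 + 0.042642 = 0.257145
B = 1 / 0.257145 = 3.8889
Bₛ = (B − 1)/(n − 1) = (3.8889 − 1)/(6 − 1) = 2.8889/5 = 0.5778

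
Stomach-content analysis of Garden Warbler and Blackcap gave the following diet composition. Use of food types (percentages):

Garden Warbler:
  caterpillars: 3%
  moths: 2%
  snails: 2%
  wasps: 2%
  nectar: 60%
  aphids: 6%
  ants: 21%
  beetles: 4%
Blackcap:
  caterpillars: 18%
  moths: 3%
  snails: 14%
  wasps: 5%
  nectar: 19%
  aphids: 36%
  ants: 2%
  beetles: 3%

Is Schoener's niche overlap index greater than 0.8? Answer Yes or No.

Convert percentages to proportions (divide by 100).
Σ|p₁ᵢ − p₂ᵢ| = 0.15 + 0.01 + 0.12 + 0.03 + 0.41 + 0.30 + 0.19 + 0.01 = 1.22
D = 1 − ½ × 1.22 = 1 − 0.610 = 0.3900
D = 0.3900 < 0.8 → No.

No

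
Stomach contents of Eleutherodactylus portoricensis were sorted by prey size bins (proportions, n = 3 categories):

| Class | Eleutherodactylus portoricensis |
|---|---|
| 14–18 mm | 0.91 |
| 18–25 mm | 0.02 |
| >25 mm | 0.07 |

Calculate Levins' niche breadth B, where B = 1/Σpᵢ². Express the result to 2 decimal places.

Σpᵢ² = 0.91² + 0.02² + 0.07² = 0.8281 + 0.0004 + 0.0049 = 0.8334
B = 1 / 0.8334 = 1.1999

1.20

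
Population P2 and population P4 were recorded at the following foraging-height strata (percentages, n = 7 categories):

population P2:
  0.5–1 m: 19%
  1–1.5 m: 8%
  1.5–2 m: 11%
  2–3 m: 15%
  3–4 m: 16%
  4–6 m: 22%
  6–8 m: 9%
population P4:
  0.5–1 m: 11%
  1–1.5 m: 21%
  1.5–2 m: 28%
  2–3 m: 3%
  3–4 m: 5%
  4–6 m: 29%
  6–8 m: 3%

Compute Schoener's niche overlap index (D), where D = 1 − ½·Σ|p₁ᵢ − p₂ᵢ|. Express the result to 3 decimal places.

Convert percentages to proportions (divide by 100).
Σ|p₁ᵢ − p₂ᵢ| = 0.08 + 0.13 + 0.17 + 0.12 + 0.11 + 0.07 + 0.06 = 0.74
D = 1 − ½ × 0.74 = 1 − 0.370 = 0.63000

0.630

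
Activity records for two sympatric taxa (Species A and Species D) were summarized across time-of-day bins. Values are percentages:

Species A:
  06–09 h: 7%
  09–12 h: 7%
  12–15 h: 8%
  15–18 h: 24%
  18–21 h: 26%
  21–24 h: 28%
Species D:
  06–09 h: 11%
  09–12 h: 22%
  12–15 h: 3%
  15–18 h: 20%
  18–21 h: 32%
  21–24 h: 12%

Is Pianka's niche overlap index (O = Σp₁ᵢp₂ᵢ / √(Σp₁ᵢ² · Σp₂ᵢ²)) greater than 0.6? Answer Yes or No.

Convert percentages to proportions (divide by 100).
Σ p₁ᵢp₂ᵢ = 0.0077 + 0.0154 + 0.0024 + 0.0480 + 0.0832 + 0.0336 = 0.1903
Σp_1ᵢ² = 0.07² + 0.07² + 0.08² + 0.24² + 0.26² + 0.28² = 0.0049 + 0.0049 + 0.0064 + 0.0576 + 0.0676 + 0.0784 = 0.2198
Σp_2ᵢ² = 0.11² + 0.22² + 0.03² + 0.20² + 0.32² + 0.12² = 0.0121 + 0.0484 + 0.0009 + 0.0400 + 0.1024 + 0.0144 = 0.2182
O = 0.1903 / √(0.2198 × 0.2182) = 0.1903 / 0.21900 = 0.8689
O = 0.8689 > 0.6 → Yes.

Yes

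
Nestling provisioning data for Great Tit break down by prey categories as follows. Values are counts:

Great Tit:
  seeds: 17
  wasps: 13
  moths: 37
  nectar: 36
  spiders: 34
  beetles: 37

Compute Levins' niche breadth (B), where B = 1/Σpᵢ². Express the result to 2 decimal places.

Proportions for Great Tit (n=174): 17/174=0.0977, 13/174=0.0747, 37/174=0.2126, 36/174=0.2069, 34/174=0.1954, 37/174=0.2126
Σpᵢ² = 0.0977² + 0.0747² + 0.2126² + 0.2069² + 0.1954² + 0.2126² = 0.009545 + 0.005580 + 0.045199 + 0.042808 + 0.038181 + 0.045199 = 0.186512
B = 1 / 0.186512 = 5.3616

5.36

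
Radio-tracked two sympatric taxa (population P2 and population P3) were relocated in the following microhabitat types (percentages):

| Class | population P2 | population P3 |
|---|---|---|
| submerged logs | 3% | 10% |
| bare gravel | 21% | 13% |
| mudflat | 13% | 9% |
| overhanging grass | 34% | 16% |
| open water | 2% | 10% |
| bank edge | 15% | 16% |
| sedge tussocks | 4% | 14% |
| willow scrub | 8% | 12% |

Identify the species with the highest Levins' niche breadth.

Convert percentages to proportions (divide by 100).
Σp_P2ᵢ² = 0.03² + 0.21² + 0.13² + 0.34² + 0.02² + 0.15² + 0.04² + 0.08² = 0.0009 + 0.0441 + 0.0169 + 0.1156 + 0.0004 + 0.0225 + 0.0016 + 0.0064 = 0.2084
B_P2 = 1 / 0.2084 = 4.7985
Σp_P3ᵢ² = 0.10² + 0.13² + 0.09² + 0.16² + 0.10² + 0.16² + 0.14² + 0.12² = 0.0100 + 0.0169 + 0.0081 + 0.0256 + 0.0100 + 0.0256 + 0.0196 + 0.0144 = 0.1302
B_P3 = 1 / 0.1302 = 7.6805
Highest B → broadest niche (most generalist): population P3 (B = 7.68).

population P3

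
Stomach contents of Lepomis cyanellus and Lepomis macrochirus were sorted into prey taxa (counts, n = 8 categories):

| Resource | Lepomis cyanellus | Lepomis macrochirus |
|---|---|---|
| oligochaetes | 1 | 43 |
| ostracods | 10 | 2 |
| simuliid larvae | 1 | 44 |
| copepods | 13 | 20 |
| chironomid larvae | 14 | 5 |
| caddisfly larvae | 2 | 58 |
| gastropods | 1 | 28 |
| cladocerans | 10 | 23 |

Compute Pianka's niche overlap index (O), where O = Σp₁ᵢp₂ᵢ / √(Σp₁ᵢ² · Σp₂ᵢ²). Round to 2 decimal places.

0.36

Proportions for Lepomis cyanellus (n=52): 1/52=0.0192, 10/52=0.1923, 1/52=0.0192, 13/52=0.2500, 14/52=0.2692, 2/52=0.0385, 1/52=0.0192, 10/52=0.1923
Proportions for Lepomis macrochirus (n=223): 43/223=0.1928, 2/223=0.0090, 44/223=0.1973, 20/223=0.0897, 5/223=0.0224, 58/223=0.2601, 28/223=0.1256, 23/223=0.1031
Σ p₁ᵢp₂ᵢ = 0.003702 + 0.001731 + 0.003788 + 0.022425 + 0.006030 + 0.010014 + 0.002412 + 0.019826 = 0.069928
Σp_1ᵢ² = 0.0192² + 0.1923² + 0.0192² + 0.2500² + 0.2692² + 0.0385² + 0.0192² + 0.1923² = 0.000369 + 0.036979 + 0.000369 + 0.062500 + 0.072469 + 0.001482 + 0.000369 + 0.036979 = 0.211516
Σp_2ᵢ² = 0.1928² + 0.0090² + 0.1973² + 0.0897² + 0.0224² + 0.2601² + 0.1256² + 0.1031² = 0.037172 + 0.000081 + 0.038927 + 0.008046 + 0.000502 + 0.067652 + 0.015775 + 0.010630 = 0.178785
O = 0.069928 / √(0.211516 × 0.178785) = 0.069928 / 0.1944631 = 0.3596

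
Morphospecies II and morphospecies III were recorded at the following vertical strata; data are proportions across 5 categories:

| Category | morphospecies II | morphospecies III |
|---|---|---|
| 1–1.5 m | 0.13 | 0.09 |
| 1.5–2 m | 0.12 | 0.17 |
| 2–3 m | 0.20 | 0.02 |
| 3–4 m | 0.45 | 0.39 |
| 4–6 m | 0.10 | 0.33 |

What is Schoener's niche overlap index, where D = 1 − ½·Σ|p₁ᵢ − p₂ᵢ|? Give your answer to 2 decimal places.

0.72

Σ|p₁ᵢ − p₂ᵢ| = 0.04 + 0.05 + 0.18 + 0.06 + 0.23 = 0.56
D = 1 − ½ × 0.56 = 1 − 0.280 = 0.7200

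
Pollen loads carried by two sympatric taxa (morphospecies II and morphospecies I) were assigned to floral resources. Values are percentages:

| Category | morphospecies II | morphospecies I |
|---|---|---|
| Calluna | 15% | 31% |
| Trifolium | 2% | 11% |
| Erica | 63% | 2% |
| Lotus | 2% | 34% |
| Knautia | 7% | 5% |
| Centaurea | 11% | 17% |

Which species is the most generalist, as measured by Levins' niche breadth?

morphospecies I

Convert percentages to proportions (divide by 100).
Σp_IIᵢ² = 0.15² + 0.02² + 0.63² + 0.02² + 0.07² + 0.11² = 0.0225 + 0.0004 + 0.3969 + 0.0004 + 0.0049 + 0.0121 = 0.4372
B_II = 1 / 0.4372 = 2.2873
Σp_Iᵢ² = 0.31² + 0.11² + 0.02² + 0.34² + 0.05² + 0.17² = 0.0961 + 0.0121 + 0.0004 + 0.1156 + 0.0025 + 0.0289 = 0.2556
B_I = 1 / 0.2556 = 3.9124
Highest B → broadest niche (most generalist): morphospecies I (B = 3.91).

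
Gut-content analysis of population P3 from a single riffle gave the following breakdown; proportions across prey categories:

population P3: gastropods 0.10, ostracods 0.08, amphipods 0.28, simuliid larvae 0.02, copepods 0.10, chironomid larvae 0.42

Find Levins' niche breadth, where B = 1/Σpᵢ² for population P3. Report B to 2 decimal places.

3.55

Σpᵢ² = 0.10² + 0.08² + 0.28² + 0.02² + 0.10² + 0.42² = 0.0100 + 0.0064 + 0.0784 + 0.0004 + 0.0100 + 0.1764 = 0.2816
B = 1 / 0.2816 = 3.5511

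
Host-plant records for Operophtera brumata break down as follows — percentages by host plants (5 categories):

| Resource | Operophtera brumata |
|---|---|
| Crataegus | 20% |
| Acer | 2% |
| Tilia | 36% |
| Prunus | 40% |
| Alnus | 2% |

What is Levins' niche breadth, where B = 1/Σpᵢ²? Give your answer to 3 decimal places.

Convert percentages to proportions (divide by 100).
Σpᵢ² = 0.20² + 0.02² + 0.36² + 0.40² + 0.02² = 0.0400 + 0.0004 + 0.1296 + 0.1600 + 0.0004 = 0.3304
B = 1 / 0.3304 = 3.02663

3.027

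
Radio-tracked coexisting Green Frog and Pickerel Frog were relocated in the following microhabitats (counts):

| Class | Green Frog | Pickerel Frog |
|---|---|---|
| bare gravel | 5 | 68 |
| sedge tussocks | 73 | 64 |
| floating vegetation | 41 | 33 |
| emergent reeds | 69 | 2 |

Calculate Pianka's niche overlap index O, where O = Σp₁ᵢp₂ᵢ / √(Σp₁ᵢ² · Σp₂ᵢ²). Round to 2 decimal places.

0.60

Proportions for Green Frog (n=188): 5/188=0.0266, 73/188=0.3883, 41/188=0.2181, 69/188=0.3670
Proportions for Pickerel Frog (n=167): 68/167=0.4072, 64/167=0.3832, 33/167=0.1976, 2/167=0.0120
Σ p₁ᵢp₂ᵢ = 0.010832 + 0.148797 + 0.043097 + 0.004404 = 0.207130
Σp_1ᵢ² = 0.0266² + 0.3883² + 0.2181² + 0.3670² = 0.000708 + 0.150777 + 0.047568 + 0.134689 = 0.333742
Σp_2ᵢ² = 0.4072² + 0.3832² + 0.1976² + 0.0120² = 0.165812 + 0.146842 + 0.039046 + 0.000144 = 0.351844
O = 0.207130 / √(0.333742 × 0.351844) = 0.207130 / 0.3426735 = 0.6045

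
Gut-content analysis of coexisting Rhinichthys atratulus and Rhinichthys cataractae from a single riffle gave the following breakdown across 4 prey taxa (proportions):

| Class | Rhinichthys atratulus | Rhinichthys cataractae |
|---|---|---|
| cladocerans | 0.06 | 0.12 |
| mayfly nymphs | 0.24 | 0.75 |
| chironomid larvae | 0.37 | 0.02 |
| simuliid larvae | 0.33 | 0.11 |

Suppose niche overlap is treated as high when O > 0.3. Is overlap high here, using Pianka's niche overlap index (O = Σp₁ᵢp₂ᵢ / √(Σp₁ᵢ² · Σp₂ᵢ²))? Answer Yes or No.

Σ p₁ᵢp₂ᵢ = 0.0072 + 0.1800 + 0.0074 + 0.0363 = 0.2309
Σp_1ᵢ² = 0.06² + 0.24² + 0.37² + 0.33² = 0.0036 + 0.0576 + 0.1369 + 0.1089 = 0.3070
Σp_2ᵢ² = 0.12² + 0.75² + 0.02² + 0.11² = 0.0144 + 0.5625 + 0.0004 + 0.0121 = 0.5894
O = 0.2309 / √(0.3070 × 0.5894) = 0.2309 / 0.42538 = 0.5428
O = 0.5428 > 0.3 → Yes.

Yes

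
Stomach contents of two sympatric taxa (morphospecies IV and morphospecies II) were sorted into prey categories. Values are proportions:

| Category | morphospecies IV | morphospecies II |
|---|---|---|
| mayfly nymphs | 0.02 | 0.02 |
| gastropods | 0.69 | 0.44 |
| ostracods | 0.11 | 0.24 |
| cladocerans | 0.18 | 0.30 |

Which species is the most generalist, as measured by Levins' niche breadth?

Σp_IVᵢ² = 0.02² + 0.69² + 0.11² + 0.18² = 0.0004 + 0.4761 + 0.0121 + 0.0324 = 0.5210
B_IV = 1 / 0.5210 = 1.9194
Σp_IIᵢ² = 0.02² + 0.44² + 0.24² + 0.30² = 0.0004 + 0.1936 + 0.0576 + 0.0900 = 0.3416
B_II = 1 / 0.3416 = 2.9274
Highest B → broadest niche (most generalist): morphospecies II (B = 2.93).

morphospecies II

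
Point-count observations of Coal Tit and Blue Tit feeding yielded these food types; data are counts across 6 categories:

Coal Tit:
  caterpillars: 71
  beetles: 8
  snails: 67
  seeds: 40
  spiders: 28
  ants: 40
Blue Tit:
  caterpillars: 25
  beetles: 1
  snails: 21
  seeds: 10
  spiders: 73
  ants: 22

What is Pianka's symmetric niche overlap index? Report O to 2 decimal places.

Proportions for Coal Tit (n=254): 71/254=0.2795, 8/254=0.0315, 67/254=0.2638, 40/254=0.1575, 28/254=0.1102, 40/254=0.1575
Proportions for Blue Tit (n=152): 25/152=0.1645, 1/152=0.0066, 21/152=0.1382, 10/152=0.0658, 73/152=0.4803, 22/152=0.1447
Σ p₁ᵢp₂ᵢ = 0.045978 + 0.000208 + 0.036457 + 0.010364 + 0.052929 + 0.022790 = 0.168726
Σp_1ᵢ² = 0.2795² + 0.0315² + 0.2638² + 0.1575² + 0.1102² + 0.1575² = 0.078120 + 0.000992 + 0.069590 + 0.024806 + 0.012144 + 0.024806 = 0.210458
Σp_2ᵢ² = 0.1645² + 0.0066² + 0.1382² + 0.0658² + 0.4803² + 0.1447² = 0.027060 + 0.000044 + 0.019099 + 0.004330 + 0.230688 + 0.020938 = 0.302159
O = 0.168726 / √(0.210458 × 0.302159) = 0.168726 / 0.2521741 = 0.6691

0.67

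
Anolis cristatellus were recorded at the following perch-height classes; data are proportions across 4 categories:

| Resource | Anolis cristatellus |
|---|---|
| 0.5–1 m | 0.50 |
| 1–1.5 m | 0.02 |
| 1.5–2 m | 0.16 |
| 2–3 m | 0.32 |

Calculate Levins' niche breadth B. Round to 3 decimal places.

2.643

Σpᵢ² = 0.50² + 0.02² + 0.16² + 0.32² = 0.2500 + 0.0004 + 0.0256 + 0.1024 = 0.3784
B = 1 / 0.3784 = 2.64271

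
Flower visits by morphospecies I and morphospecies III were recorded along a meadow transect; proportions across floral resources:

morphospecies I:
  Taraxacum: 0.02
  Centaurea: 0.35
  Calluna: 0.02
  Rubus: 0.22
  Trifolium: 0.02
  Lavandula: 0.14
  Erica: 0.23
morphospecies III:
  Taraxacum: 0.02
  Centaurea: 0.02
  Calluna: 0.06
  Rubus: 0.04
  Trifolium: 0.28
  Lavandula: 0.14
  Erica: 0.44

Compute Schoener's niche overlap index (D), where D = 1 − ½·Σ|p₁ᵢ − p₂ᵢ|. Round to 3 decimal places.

Σ|p₁ᵢ − p₂ᵢ| = 0.00 + 0.33 + 0.04 + 0.18 + 0.26 + 0.00 + 0.21 = 1.02
D = 1 − ½ × 1.02 = 1 − 0.510 = 0.49000

0.490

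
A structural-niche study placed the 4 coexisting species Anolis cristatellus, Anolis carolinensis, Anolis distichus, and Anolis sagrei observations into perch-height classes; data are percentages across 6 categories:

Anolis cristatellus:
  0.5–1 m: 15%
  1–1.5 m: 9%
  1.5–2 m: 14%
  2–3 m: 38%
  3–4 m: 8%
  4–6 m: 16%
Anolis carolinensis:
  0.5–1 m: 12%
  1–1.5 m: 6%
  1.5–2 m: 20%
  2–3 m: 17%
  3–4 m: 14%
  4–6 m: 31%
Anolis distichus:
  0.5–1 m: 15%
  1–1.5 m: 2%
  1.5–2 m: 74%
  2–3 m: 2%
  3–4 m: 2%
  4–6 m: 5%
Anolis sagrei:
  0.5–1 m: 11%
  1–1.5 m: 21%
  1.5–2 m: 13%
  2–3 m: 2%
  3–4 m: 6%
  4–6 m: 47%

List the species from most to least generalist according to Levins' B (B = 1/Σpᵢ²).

Convert percentages to proportions (divide by 100).
Σp_crisᵢ² = 0.15² + 0.09² + 0.14² + 0.38² + 0.08² + 0.16² = 0.0225 + 0.0081 + 0.0196 + 0.1444 + 0.0064 + 0.0256 = 0.2266
B_cris = 1 / 0.2266 = 4.4131
Σp_caroᵢ² = 0.12² + 0.06² + 0.20² + 0.17² + 0.14² + 0.31² = 0.0144 + 0.0036 + 0.0400 + 0.0289 + 0.0196 + 0.0961 = 0.2026
B_caro = 1 / 0.2026 = 4.9358
Σp_distᵢ² = 0.15² + 0.02² + 0.74² + 0.02² + 0.02² + 0.05² = 0.0225 + 0.0004 + 0.5476 + 0.0004 + 0.0004 + 0.0025 = 0.5738
B_dist = 1 / 0.5738 = 1.7428
Σp_sagrᵢ² = 0.11² + 0.21² + 0.13² + 0.02² + 0.06² + 0.47² = 0.0121 + 0.0441 + 0.0169 + 0.0004 + 0.0036 + 0.2209 = 0.2980
B_sagr = 1 / 0.2980 = 3.3557
Ranking by B (broadest → narrowest): Anolis carolinensis (4.94) > Anolis cristatellus (4.41) > Anolis sagrei (3.36) > Anolis distichus (1.74)

Anolis carolinensis > Anolis cristatellus > Anolis sagrei > Anolis distichus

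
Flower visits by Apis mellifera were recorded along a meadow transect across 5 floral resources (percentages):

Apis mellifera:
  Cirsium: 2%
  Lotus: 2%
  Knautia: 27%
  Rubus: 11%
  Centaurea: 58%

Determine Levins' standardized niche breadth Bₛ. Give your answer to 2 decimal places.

0.34

Convert percentages to proportions (divide by 100).
Σpᵢ² = 0.02² + 0.02² + 0.27² + 0.11² + 0.58² = 0.0004 + 0.0004 + 0.0729 + 0.0121 + 0.3364 = 0.4222
B = 1 / 0.4222 = 2.3685
Bₛ = (B − 1)/(n − 1) = (2.3685 − 1)/(5 − 1) = 1.3685/4 = 0.3421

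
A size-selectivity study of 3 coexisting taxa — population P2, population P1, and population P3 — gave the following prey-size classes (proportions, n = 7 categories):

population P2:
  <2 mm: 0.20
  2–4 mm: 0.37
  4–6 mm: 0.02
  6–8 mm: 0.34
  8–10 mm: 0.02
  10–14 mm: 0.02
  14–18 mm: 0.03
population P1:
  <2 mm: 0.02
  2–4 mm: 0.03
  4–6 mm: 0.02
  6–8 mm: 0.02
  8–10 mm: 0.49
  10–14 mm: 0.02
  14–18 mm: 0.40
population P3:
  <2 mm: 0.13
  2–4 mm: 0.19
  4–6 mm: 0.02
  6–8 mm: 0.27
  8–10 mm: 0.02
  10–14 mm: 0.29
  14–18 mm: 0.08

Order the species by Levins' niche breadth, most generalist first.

population P3 > population P2 > population P1

Σp_P2ᵢ² = 0.20² + 0.37² + 0.02² + 0.34² + 0.02² + 0.02² + 0.03² = 0.0400 + 0.1369 + 0.0004 + 0.1156 + 0.0004 + 0.0004 + 0.0009 = 0.2946
B_P2 = 1 / 0.2946 = 3.3944
Σp_P1ᵢ² = 0.02² + 0.03² + 0.02² + 0.02² + 0.49² + 0.02² + 0.40² = 0.0004 + 0.0009 + 0.0004 + 0.0004 + 0.2401 + 0.0004 + 0.1600 = 0.4026
B_P1 = 1 / 0.4026 = 2.4839
Σp_P3ᵢ² = 0.13² + 0.19² + 0.02² + 0.27² + 0.02² + 0.29² + 0.08² = 0.0169 + 0.0361 + 0.0004 + 0.0729 + 0.0004 + 0.0841 + 0.0064 = 0.2172
B_P3 = 1 / 0.2172 = 4.6041
Ranking by B (broadest → narrowest): population P3 (4.60) > population P2 (3.39) > population P1 (2.48)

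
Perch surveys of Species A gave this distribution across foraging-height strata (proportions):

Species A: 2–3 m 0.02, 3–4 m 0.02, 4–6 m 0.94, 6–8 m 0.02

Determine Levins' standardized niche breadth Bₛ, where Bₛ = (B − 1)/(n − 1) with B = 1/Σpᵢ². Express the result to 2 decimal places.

0.04

Σpᵢ² = 0.02² + 0.02² + 0.94² + 0.02² = 0.0004 + 0.0004 + 0.8836 + 0.0004 = 0.8848
B = 1 / 0.8848 = 1.1302
Bₛ = (B − 1)/(n − 1) = (1.1302 − 1)/(4 − 1) = 0.1302/3 = 0.0434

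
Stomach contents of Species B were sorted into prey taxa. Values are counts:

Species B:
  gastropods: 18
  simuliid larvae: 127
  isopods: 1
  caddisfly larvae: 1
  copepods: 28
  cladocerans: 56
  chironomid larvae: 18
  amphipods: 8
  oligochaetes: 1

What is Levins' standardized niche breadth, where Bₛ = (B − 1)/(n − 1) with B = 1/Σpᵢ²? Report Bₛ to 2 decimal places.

Proportions for Species B (n=258): 18/258=0.0698, 127/258=0.4922, 1/258=0.0039, 1/258=0.0039, 28/258=0.1085, 56/258=0.2171, 18/258=0.0698, 8/258=0.0310, 1/258=0.0039
Σpᵢ² = 0.0698² + 0.4922² + 0.0039² + 0.0039² + 0.1085² + 0.2171² + 0.0698² + 0.0310² + 0.0039² = 0.004872 + 0.242261 + 0.000015 + 0.000015 + 0.011772 + 0.047132 + 0.004872 + 0.000961 + 0.000015 = 0.311915
B = 1 / 0.311915 = 3.2060
Bₛ = (B − 1)/(n − 1) = (3.2060 − 1)/(9 − 1) = 2.2060/8 = 0.2758

0.28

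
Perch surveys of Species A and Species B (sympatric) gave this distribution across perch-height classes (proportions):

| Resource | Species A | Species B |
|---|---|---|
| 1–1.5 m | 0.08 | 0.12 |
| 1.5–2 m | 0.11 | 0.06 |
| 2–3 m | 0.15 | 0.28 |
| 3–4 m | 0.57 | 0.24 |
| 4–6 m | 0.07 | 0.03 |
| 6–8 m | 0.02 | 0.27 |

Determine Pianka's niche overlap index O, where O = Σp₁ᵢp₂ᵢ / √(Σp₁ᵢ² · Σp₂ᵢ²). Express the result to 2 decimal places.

0.70

Σ p₁ᵢp₂ᵢ = 0.0096 + 0.0066 + 0.0420 + 0.1368 + 0.0021 + 0.0054 = 0.2025
Σp_1ᵢ² = 0.08² + 0.11² + 0.15² + 0.57² + 0.07² + 0.02² = 0.0064 + 0.0121 + 0.0225 + 0.3249 + 0.0049 + 0.0004 = 0.3712
Σp_2ᵢ² = 0.12² + 0.06² + 0.28² + 0.24² + 0.03² + 0.27² = 0.0144 + 0.0036 + 0.0784 + 0.0576 + 0.0009 + 0.0729 = 0.2278
O = 0.2025 / √(0.3712 × 0.2278) = 0.2025 / 0.29079 = 0.6964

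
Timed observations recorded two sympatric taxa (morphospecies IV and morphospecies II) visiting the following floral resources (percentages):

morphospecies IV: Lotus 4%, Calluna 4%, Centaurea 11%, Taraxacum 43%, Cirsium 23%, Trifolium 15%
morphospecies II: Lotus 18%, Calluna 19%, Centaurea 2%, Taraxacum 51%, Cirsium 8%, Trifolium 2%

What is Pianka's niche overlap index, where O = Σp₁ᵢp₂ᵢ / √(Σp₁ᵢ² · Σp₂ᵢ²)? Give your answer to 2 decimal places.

0.85

Convert percentages to proportions (divide by 100).
Σ p₁ᵢp₂ᵢ = 0.0072 + 0.0076 + 0.0022 + 0.2193 + 0.0184 + 0.0030 = 0.2577
Σp_1ᵢ² = 0.04² + 0.04² + 0.11² + 0.43² + 0.23² + 0.15² = 0.0016 + 0.0016 + 0.0121 + 0.1849 + 0.0529 + 0.0225 = 0.2756
Σp_2ᵢ² = 0.18² + 0.19² + 0.02² + 0.51² + 0.08² + 0.02² = 0.0324 + 0.0361 + 0.0004 + 0.2601 + 0.0064 + 0.0004 = 0.3358
O = 0.2577 / √(0.2756 × 0.3358) = 0.2577 / 0.30421 = 0.8471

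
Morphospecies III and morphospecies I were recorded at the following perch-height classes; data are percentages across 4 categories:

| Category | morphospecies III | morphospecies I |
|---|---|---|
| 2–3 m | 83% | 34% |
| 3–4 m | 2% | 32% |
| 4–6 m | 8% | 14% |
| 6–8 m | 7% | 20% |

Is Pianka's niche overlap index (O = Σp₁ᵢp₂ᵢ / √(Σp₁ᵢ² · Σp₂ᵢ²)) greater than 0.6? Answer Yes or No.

Yes

Convert percentages to proportions (divide by 100).
Σ p₁ᵢp₂ᵢ = 0.2822 + 0.0064 + 0.0112 + 0.0140 = 0.3138
Σp_1ᵢ² = 0.83² + 0.02² + 0.08² + 0.07² = 0.6889 + 0.0004 + 0.0064 + 0.0049 = 0.7006
Σp_2ᵢ² = 0.34² + 0.32² + 0.14² + 0.20² = 0.1156 + 0.1024 + 0.0196 + 0.0400 = 0.2776
O = 0.3138 / √(0.7006 × 0.2776) = 0.3138 / 0.44101 = 0.7115
O = 0.7115 > 0.6 → Yes.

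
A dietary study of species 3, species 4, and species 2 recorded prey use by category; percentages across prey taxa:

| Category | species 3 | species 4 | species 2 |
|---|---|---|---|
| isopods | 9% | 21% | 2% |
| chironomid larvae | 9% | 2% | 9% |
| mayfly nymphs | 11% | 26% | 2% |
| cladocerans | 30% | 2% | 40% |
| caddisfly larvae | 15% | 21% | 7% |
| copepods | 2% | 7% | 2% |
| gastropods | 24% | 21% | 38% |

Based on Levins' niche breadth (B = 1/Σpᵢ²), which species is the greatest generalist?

Convert percentages to proportions (divide by 100).
Σp_3ᵢ² = 0.09² + 0.09² + 0.11² + 0.30² + 0.15² + 0.02² + 0.24² = 0.0081 + 0.0081 + 0.0121 + 0.0900 + 0.0225 + 0.0004 + 0.0576 = 0.1988
B_3 = 1 / 0.1988 = 5.0302
Σp_4ᵢ² = 0.21² + 0.02² + 0.26² + 0.02² + 0.21² + 0.07² + 0.21² = 0.0441 + 0.0004 + 0.0676 + 0.0004 + 0.0441 + 0.0049 + 0.0441 = 0.2056
B_4 = 1 / 0.2056 = 4.8638
Σp_2ᵢ² = 0.02² + 0.09² + 0.02² + 0.40² + 0.07² + 0.02² + 0.38² = 0.0004 + 0.0081 + 0.0004 + 0.1600 + 0.0049 + 0.0004 + 0.1444 = 0.3186
B_2 = 1 / 0.3186 = 3.1387
Highest B → broadest niche (most generalist): species 3 (B = 5.03).

species 3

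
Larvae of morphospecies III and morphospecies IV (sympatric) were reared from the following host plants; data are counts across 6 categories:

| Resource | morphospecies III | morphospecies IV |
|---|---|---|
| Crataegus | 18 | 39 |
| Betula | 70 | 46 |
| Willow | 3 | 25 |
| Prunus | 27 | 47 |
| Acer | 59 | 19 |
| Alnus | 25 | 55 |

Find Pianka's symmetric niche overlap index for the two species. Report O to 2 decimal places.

Proportions for morphospecies III (n=202): 18/202=0.0891, 70/202=0.3465, 3/202=0.0149, 27/202=0.1337, 59/202=0.2921, 25/202=0.1238
Proportions for morphospecies IV (n=231): 39/231=0.1688, 46/231=0.1991, 25/231=0.1082, 47/231=0.2035, 19/231=0.0823, 55/231=0.2381
Σ p₁ᵢp₂ᵢ = 0.015040 + 0.068988 + 0.001612 + 0.027208 + 0.024040 + 0.029477 = 0.166365
Σp_1ᵢ² = 0.0891² + 0.3465² + 0.0149² + 0.1337² + 0.2921² + 0.1238² = 0.007939 + 0.120062 + 0.000222 + 0.017876 + 0.085322 + 0.015326 = 0.246747
Σp_2ᵢ² = 0.1688² + 0.1991² + 0.1082² + 0.2035² + 0.0823² + 0.2381² = 0.028493 + 0.039641 + 0.011707 + 0.041412 + 0.006773 + 0.056692 = 0.184718
O = 0.166365 / √(0.246747 × 0.184718) = 0.166365 / 0.2134915 = 0.7793

0.78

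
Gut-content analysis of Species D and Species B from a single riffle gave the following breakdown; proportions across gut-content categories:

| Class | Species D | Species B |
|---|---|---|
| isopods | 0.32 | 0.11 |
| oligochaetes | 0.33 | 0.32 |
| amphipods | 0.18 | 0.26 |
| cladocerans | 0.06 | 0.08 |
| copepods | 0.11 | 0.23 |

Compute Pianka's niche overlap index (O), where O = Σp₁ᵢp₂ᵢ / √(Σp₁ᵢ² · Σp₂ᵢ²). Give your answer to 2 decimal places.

0.87

Σ p₁ᵢp₂ᵢ = 0.0352 + 0.1056 + 0.0468 + 0.0048 + 0.0253 = 0.2177
Σp_1ᵢ² = 0.32² + 0.33² + 0.18² + 0.06² + 0.11² = 0.1024 + 0.1089 + 0.0324 + 0.0036 + 0.0121 = 0.2594
Σp_2ᵢ² = 0.11² + 0.32² + 0.26² + 0.08² + 0.23² = 0.0121 + 0.1024 + 0.0676 + 0.0064 + 0.0529 = 0.2414
O = 0.2177 / √(0.2594 × 0.2414) = 0.2177 / 0.25024 = 0.8700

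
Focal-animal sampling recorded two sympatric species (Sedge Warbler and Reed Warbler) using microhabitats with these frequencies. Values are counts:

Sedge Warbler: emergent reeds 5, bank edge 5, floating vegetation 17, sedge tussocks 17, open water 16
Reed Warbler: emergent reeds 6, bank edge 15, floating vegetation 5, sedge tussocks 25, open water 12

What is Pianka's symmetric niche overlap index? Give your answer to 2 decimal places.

Proportions for Sedge Warbler (n=60): 5/60=0.0833, 5/60=0.0833, 17/60=0.2833, 17/60=0.2833, 16/60=0.2667
Proportions for Reed Warbler (n=63): 6/63=0.0952, 15/63=0.2381, 5/63=0.0794, 25/63=0.3968, 12/63=0.1905
Σ p₁ᵢp₂ᵢ = 0.007930 + 0.019834 + 0.022494 + 0.112413 + 0.050806 = 0.213477
Σp_1ᵢ² = 0.0833² + 0.0833² + 0.2833² + 0.2833² + 0.2667² = 0.006939 + 0.006939 + 0.080259 + 0.080259 + 0.071129 = 0.245525
Σp_2ᵢ² = 0.0952² + 0.2381² + 0.0794² + 0.3968² + 0.1905² = 0.009063 + 0.056692 + 0.006304 + 0.157450 + 0.036290 = 0.265799
O = 0.213477 / √(0.245525 × 0.265799) = 0.213477 / 0.2554610 = 0.8357

0.84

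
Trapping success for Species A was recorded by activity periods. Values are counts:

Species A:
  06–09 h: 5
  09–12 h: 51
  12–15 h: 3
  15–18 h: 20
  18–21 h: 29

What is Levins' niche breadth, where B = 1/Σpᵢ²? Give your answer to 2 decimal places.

3.01

Proportions for Species A (n=108): 5/108=0.0463, 51/108=0.4722, 3/108=0.0278, 20/108=0.1852, 29/108=0.2685
Σpᵢ² = 0.0463² + 0.4722² + 0.0278² + 0.1852² + 0.2685² = 0.002144 + 0.222973 + 0.000773 + 0.034299 + 0.072092 = 0.332281
B = 1 / 0.332281 = 3.0095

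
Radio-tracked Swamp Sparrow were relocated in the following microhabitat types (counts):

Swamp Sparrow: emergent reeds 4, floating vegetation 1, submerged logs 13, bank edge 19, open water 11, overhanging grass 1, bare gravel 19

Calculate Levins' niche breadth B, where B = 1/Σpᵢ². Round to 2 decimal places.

4.49

Proportions for Swamp Sparrow (n=68): 4/68=0.0588, 1/68=0.0147, 13/68=0.1912, 19/68=0.2794, 11/68=0.1618, 1/68=0.0147, 19/68=0.2794
Σpᵢ² = 0.0588² + 0.0147² + 0.1912² + 0.2794² + 0.1618² + 0.0147² + 0.2794² = 0.003457 + 0.000216 + 0.036557 + 0.078064 + 0.026179 + 0.000216 + 0.078064 = 0.222753
B = 1 / 0.222753 = 4.4893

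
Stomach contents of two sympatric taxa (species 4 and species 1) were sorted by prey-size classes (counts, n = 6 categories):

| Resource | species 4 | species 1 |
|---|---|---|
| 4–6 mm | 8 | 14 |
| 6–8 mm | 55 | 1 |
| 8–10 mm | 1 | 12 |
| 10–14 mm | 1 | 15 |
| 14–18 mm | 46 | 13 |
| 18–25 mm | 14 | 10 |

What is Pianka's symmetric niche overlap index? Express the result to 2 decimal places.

0.44

Proportions for species 4 (n=125): 8/125=0.0640, 55/125=0.4400, 1/125=0.0080, 1/125=0.0080, 46/125=0.3680, 14/125=0.1120
Proportions for species 1 (n=65): 14/65=0.2154, 1/65=0.0154, 12/65=0.1846, 15/65=0.2308, 13/65=0.2000, 10/65=0.1538
Σ p₁ᵢp₂ᵢ = 0.013786 + 0.006776 + 0.001477 + 0.001846 + 0.073600 + 0.017226 = 0.114711
Σp_1ᵢ² = 0.0640² + 0.4400² + 0.0080² + 0.0080² + 0.3680² + 0.1120² = 0.004096 + 0.193600 + 0.000064 + 0.000064 + 0.135424 + 0.012544 = 0.345792
Σp_2ᵢ² = 0.2154² + 0.0154² + 0.1846² + 0.2308² + 0.2000² + 0.1538² = 0.046397 + 0.000237 + 0.034077 + 0.053269 + 0.040000 + 0.023654 = 0.197634
O = 0.114711 / √(0.345792 × 0.197634) = 0.114711 / 0.2614197 = 0.4388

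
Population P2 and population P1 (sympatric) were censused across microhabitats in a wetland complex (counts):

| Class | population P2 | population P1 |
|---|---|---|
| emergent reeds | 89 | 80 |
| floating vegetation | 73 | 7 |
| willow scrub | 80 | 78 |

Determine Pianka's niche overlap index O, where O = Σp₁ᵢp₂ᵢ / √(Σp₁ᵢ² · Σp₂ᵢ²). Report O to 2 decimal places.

Proportions for population P2 (n=242): 89/242=0.3678, 73/242=0.3017, 80/242=0.3306
Proportions for population P1 (n=165): 80/165=0.4848, 7/165=0.0424, 78/165=0.4727
Σ p₁ᵢp₂ᵢ = 0.178309 + 0.012792 + 0.156275 = 0.347376
Σp_1ᵢ² = 0.3678² + 0.3017² + 0.3306² = 0.135277 + 0.091023 + 0.109296 = 0.335596
Σp_2ᵢ² = 0.4848² + 0.0424² + 0.4727² = 0.235031 + 0.001798 + 0.223445 = 0.460274
O = 0.347376 / √(0.335596 × 0.460274) = 0.347376 / 0.3930218 = 0.8839

0.88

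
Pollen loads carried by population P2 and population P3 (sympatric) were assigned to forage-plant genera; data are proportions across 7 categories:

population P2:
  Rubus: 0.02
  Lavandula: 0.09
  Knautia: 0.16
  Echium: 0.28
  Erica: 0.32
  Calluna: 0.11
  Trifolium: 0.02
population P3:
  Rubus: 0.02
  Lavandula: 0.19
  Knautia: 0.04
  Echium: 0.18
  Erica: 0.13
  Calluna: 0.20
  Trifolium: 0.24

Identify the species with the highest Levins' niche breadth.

Σp_P2ᵢ² = 0.02² + 0.09² + 0.16² + 0.28² + 0.32² + 0.11² + 0.02² = 0.0004 + 0.0081 + 0.0256 + 0.0784 + 0.1024 + 0.0121 + 0.0004 = 0.2274
B_P2 = 1 / 0.2274 = 4.3975
Σp_P3ᵢ² = 0.02² + 0.19² + 0.04² + 0.18² + 0.13² + 0.20² + 0.24² = 0.0004 + 0.0361 + 0.0016 + 0.0324 + 0.0169 + 0.0400 + 0.0576 = 0.1850
B_P3 = 1 / 0.1850 = 5.4054
Highest B → broadest niche (most generalist): population P3 (B = 5.41).

population P3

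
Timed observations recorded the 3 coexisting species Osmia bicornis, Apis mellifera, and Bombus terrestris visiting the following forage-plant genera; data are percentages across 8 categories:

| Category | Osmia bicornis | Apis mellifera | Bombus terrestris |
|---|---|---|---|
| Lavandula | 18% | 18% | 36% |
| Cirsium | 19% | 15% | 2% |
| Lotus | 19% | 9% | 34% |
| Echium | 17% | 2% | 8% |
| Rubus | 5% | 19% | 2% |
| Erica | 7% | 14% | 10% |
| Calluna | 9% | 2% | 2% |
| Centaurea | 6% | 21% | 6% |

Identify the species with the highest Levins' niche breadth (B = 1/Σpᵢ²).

Osmia bicornis

Convert percentages to proportions (divide by 100).
Σp_bicoᵢ² = 0.18² + 0.19² + 0.19² + 0.17² + 0.05² + 0.07² + 0.09² + 0.06² = 0.0324 + 0.0361 + 0.0361 + 0.0289 + 0.0025 + 0.0049 + 0.0081 + 0.0036 = 0.1526
B_bico = 1 / 0.1526 = 6.5531
Σp_mellᵢ² = 0.18² + 0.15² + 0.09² + 0.02² + 0.19² + 0.14² + 0.02² + 0.21² = 0.0324 + 0.0225 + 0.0081 + 0.0004 + 0.0361 + 0.0196 + 0.0004 + 0.0441 = 0.1636
B_mell = 1 / 0.1636 = 6.1125
Σp_terrᵢ² = 0.36² + 0.02² + 0.34² + 0.08² + 0.02² + 0.10² + 0.02² + 0.06² = 0.1296 + 0.0004 + 0.1156 + 0.0064 + 0.0004 + 0.0100 + 0.0004 + 0.0036 = 0.2664
B_terr = 1 / 0.2664 = 3.7538
Highest B → broadest niche (most generalist): Osmia bicornis (B = 6.55).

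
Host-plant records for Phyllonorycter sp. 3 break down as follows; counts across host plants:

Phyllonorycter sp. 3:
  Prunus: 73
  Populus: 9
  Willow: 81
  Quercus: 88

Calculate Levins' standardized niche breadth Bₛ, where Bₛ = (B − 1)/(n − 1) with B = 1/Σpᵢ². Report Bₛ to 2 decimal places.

0.73

Proportions for Phyllonorycter sp. 3 (n=251): 73/251=0.2908, 9/251=0.0359, 81/251=0.3227, 88/251=0.3506
Σpᵢ² = 0.2908² + 0.0359² + 0.3227² + 0.3506² = 0.084565 + 0.001289 + 0.104135 + 0.122920 = 0.312909
B = 1 / 0.312909 = 3.1958
Bₛ = (B − 1)/(n − 1) = (3.1958 − 1)/(4 − 1) = 2.1958/3 = 0.7319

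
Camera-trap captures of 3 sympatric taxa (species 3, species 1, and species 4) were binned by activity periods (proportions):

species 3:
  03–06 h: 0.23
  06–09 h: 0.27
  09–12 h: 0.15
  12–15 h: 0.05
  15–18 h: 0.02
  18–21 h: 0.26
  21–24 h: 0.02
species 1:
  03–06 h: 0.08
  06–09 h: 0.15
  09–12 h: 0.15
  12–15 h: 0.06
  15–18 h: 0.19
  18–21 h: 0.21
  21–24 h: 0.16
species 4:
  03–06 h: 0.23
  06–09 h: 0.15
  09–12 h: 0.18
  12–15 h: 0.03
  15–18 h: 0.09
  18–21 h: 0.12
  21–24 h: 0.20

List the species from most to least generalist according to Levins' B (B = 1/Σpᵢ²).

Σp_3ᵢ² = 0.23² + 0.27² + 0.15² + 0.05² + 0.02² + 0.26² + 0.02² = 0.0529 + 0.0729 + 0.0225 + 0.0025 + 0.0004 + 0.0676 + 0.0004 = 0.2192
B_3 = 1 / 0.2192 = 4.5620
Σp_1ᵢ² = 0.08² + 0.15² + 0.15² + 0.06² + 0.19² + 0.21² + 0.16² = 0.0064 + 0.0225 + 0.0225 + 0.0036 + 0.0361 + 0.0441 + 0.0256 = 0.1608
B_1 = 1 / 0.1608 = 6.2189
Σp_4ᵢ² = 0.23² + 0.15² + 0.18² + 0.03² + 0.09² + 0.12² + 0.20² = 0.0529 + 0.0225 + 0.0324 + 0.0009 + 0.0081 + 0.0144 + 0.0400 = 0.1712
B_4 = 1 / 0.1712 = 5.8411
Ranking by B (broadest → narrowest): species 1 (6.22) > species 4 (5.84) > species 3 (4.56)

species 1 > species 4 > species 3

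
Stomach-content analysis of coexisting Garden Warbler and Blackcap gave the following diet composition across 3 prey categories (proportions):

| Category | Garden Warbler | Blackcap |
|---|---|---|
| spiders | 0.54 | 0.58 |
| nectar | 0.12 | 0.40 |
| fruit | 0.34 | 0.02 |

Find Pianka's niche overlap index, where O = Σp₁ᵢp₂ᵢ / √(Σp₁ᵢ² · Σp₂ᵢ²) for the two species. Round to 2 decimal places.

0.80

Σ p₁ᵢp₂ᵢ = 0.3132 + 0.0480 + 0.0068 = 0.3680
Σp_1ᵢ² = 0.54² + 0.12² + 0.34² = 0.2916 + 0.0144 + 0.1156 = 0.4216
Σp_2ᵢ² = 0.58² + 0.40² + 0.02² = 0.3364 + 0.1600 + 0.0004 = 0.4968
O = 0.3680 / √(0.4216 × 0.4968) = 0.3680 / 0.45766 = 0.8041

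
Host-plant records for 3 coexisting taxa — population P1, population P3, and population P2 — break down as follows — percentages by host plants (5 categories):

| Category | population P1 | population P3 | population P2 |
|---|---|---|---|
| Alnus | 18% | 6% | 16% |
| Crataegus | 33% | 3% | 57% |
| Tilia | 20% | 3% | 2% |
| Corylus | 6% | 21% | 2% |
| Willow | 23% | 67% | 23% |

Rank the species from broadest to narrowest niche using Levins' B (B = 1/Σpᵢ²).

population P1 > population P2 > population P3

Convert percentages to proportions (divide by 100).
Σp_P1ᵢ² = 0.18² + 0.33² + 0.20² + 0.06² + 0.23² = 0.0324 + 0.1089 + 0.0400 + 0.0036 + 0.0529 = 0.2378
B_P1 = 1 / 0.2378 = 4.2052
Σp_P3ᵢ² = 0.06² + 0.03² + 0.03² + 0.21² + 0.67² = 0.0036 + 0.0009 + 0.0009 + 0.0441 + 0.4489 = 0.4984
B_P3 = 1 / 0.4984 = 2.0064
Σp_P2ᵢ² = 0.16² + 0.57² + 0.02² + 0.02² + 0.23² = 0.0256 + 0.3249 + 0.0004 + 0.0004 + 0.0529 = 0.4042
B_P2 = 1 / 0.4042 = 2.4740
Ranking by B (broadest → narrowest): population P1 (4.21) > population P2 (2.47) > population P3 (2.01)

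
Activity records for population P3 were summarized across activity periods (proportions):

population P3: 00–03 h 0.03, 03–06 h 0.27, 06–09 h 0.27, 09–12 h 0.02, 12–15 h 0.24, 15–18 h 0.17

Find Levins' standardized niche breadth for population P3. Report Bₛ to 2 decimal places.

0.66

Σpᵢ² = 0.03² + 0.27² + 0.27² + 0.02² + 0.24² + 0.17² = 0.0009 + 0.0729 + 0.0729 + 0.0004 + 0.0576 + 0.0289 = 0.2336
B = 1 / 0.2336 = 4.2808
Bₛ = (B − 1)/(n − 1) = (4.2808 − 1)/(6 − 1) = 3.2808/5 = 0.6562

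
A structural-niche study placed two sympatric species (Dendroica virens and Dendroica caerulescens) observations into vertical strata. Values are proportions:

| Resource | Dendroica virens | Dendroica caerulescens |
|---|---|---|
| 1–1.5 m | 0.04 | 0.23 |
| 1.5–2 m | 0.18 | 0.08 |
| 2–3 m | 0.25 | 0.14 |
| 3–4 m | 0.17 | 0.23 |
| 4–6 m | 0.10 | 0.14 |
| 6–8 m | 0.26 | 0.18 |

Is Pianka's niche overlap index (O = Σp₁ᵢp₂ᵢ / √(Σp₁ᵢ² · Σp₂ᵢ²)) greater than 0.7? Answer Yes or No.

Σ p₁ᵢp₂ᵢ = 0.0092 + 0.0144 + 0.0350 + 0.0391 + 0.0140 + 0.0468 = 0.1585
Σp_1ᵢ² = 0.04² + 0.18² + 0.25² + 0.17² + 0.10² + 0.26² = 0.0016 + 0.0324 + 0.0625 + 0.0289 + 0.0100 + 0.0676 = 0.2030
Σp_2ᵢ² = 0.23² + 0.08² + 0.14² + 0.23² + 0.14² + 0.18² = 0.0529 + 0.0064 + 0.0196 + 0.0529 + 0.0196 + 0.0324 = 0.1838
O = 0.1585 / √(0.2030 × 0.1838) = 0.1585 / 0.19316 = 0.8206
O = 0.8206 > 0.7 → Yes.

Yes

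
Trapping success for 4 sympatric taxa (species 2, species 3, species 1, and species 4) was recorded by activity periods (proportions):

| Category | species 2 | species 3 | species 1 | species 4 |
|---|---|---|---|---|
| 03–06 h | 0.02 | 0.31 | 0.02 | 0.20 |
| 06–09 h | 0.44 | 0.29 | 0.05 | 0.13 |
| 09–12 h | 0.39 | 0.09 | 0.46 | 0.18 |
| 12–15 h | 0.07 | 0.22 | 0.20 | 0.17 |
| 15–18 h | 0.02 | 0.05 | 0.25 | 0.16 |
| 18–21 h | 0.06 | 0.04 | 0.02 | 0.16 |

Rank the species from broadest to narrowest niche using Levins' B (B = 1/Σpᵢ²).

species 4 > species 3 > species 1 > species 2

Σp_2ᵢ² = 0.02² + 0.44² + 0.39² + 0.07² + 0.02² + 0.06² = 0.0004 + 0.1936 + 0.1521 + 0.0049 + 0.0004 + 0.0036 = 0.3550
B_2 = 1 / 0.3550 = 2.8169
Σp_3ᵢ² = 0.31² + 0.29² + 0.09² + 0.22² + 0.05² + 0.04² = 0.0961 + 0.0841 + 0.0081 + 0.0484 + 0.0025 + 0.0016 = 0.2408
B_3 = 1 / 0.2408 = 4.1528
Σp_1ᵢ² = 0.02² + 0.05² + 0.46² + 0.20² + 0.25² + 0.02² = 0.0004 + 0.0025 + 0.2116 + 0.0400 + 0.0625 + 0.0004 = 0.3174
B_1 = 1 / 0.3174 = 3.1506
Σp_4ᵢ² = 0.20² + 0.13² + 0.18² + 0.17² + 0.16² + 0.16² = 0.0400 + 0.0169 + 0.0324 + 0.0289 + 0.0256 + 0.0256 = 0.1694
B_4 = 1 / 0.1694 = 5.9032
Ranking by B (broadest → narrowest): species 4 (5.90) > species 3 (4.15) > species 1 (3.15) > species 2 (2.82)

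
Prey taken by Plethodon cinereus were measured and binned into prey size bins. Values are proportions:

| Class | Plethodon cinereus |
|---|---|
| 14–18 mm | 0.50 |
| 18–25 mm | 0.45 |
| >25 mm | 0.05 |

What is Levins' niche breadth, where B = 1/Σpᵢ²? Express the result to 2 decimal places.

Σpᵢ² = 0.50² + 0.45² + 0.05² = 0.2500 + 0.2025 + 0.0025 = 0.4550
B = 1 / 0.4550 = 2.1978

2.20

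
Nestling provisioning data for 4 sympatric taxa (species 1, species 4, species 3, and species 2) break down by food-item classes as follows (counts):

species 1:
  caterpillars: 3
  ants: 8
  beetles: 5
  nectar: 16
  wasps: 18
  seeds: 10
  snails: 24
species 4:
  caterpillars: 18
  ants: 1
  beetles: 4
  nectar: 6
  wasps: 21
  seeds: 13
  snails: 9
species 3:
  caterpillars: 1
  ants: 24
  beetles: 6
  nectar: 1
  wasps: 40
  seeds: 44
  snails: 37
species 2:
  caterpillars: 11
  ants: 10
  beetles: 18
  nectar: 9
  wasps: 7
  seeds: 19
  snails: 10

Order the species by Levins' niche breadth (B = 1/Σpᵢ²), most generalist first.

Proportions for species 1 (n=84): 3/84=0.0357, 8/84=0.0952, 5/84=0.0595, 16/84=0.1905, 18/84=0.2143, 10/84=0.1190, 24/84=0.2857
Proportions for species 4 (n=72): 18/72=0.2500, 1/72=0.0139, 4/72=0.0556, 6/72=0.0833, 21/72=0.2917, 13/72=0.1806, 9/72=0.1250
Proportions for species 3 (n=153): 1/153=0.0065, 24/153=0.1569, 6/153=0.0392, 1/153=0.0065, 40/153=0.2614, 44/153=0.2876, 37/153=0.2418
Proportions for species 2 (n=84): 11/84=0.1310, 10/84=0.1190, 18/84=0.2143, 9/84=0.1071, 7/84=0.0833, 19/84=0.2262, 10/84=0.1190
Σp_1ᵢ² = 0.0357² + 0.0952² + 0.0595² + 0.1905² + 0.2143² + 0.1190² + 0.2857² = 0.001274 + 0.009063 + 0.003540 + 0.036290 + 0.045924 + 0.014161 + 0.081624 = 0.191876
B_1 = 1 / 0.191876 = 5.2117
Σp_4ᵢ² = 0.2500² + 0.0139² + 0.0556² + 0.0833² + 0.2917² + 0.1806² + 0.1250² = 0.062500 + 0.000193 + 0.003091 + 0.006939 + 0.085089 + 0.032616 + 0.015625 = 0.206053
B_4 = 1 / 0.206053 = 4.8531
Σp_3ᵢ² = 0.0065² + 0.1569² + 0.0392² + 0.0065² + 0.2614² + 0.2876² + 0.2418² = 0.000042 + 0.024618 + 0.001537 + 0.000042 + 0.068330 + 0.082714 + 0.058467 = 0.235750
B_3 = 1 / 0.235750 = 4.2418
Σp_2ᵢ² = 0.1310² + 0.1190² + 0.2143² + 0.1071² + 0.0833² + 0.2262² + 0.1190² = 0.017161 + 0.014161 + 0.045924 + 0.011470 + 0.006939 + 0.051166 + 0.014161 = 0.160982
B_2 = 1 / 0.160982 = 6.2119
Ranking by B (broadest → narrowest): species 2 (6.21) > species 1 (5.21) > species 4 (4.85) > species 3 (4.24)

species 2 > species 1 > species 4 > species 3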